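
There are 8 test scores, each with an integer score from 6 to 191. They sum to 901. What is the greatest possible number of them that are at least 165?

5

If k of the values are ≥ 165, the total is ≥ 165k + 6(8 − k).
Setting 165k + 6(8 − k) ≤ 901 gives 159k ≤ 853, so k ≤ 5.
k = 5 is achieved by 5 values at 165 and 3 at 6, total 843; add 58 to one value (staying below 165) to reach 901.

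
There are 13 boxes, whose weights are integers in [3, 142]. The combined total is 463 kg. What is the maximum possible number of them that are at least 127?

With k values at 127 or above and the rest at least 3, the sum is at least 39 + 124k.
Since the sum is 463, we need 124k ≤ 424, i.e. k ≤ 3.
k = 3 is achieved by 3 values at 127 and 10 at 3, total 411; add 52 to one value (staying below 127) to reach 463.

3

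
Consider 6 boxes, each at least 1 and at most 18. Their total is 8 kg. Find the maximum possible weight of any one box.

To make one box as large as possible, make the other 5 as small as possible.
The other 5 contribute at least 5 × 1 = 5, leaving at most 8 − 5 = 3.
Since 3 ≤ 18, this is achievable: one at 3 and 5 at 1.

3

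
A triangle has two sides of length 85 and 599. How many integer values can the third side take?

The triangle inequality gives |85 − 599| < c < 85 + 599, i.e. 514 < c < 684.
So c can be any integer from 515 to 683: 169 values.

169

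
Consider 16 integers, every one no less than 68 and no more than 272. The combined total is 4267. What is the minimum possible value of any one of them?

To make one integer as small as possible, make the other 15 as large as possible.
The other 15 contribute at most 15 × 272 = 4080, leaving at least 4267 − 4080 = 187.
Since 187 ≥ 68, this is achievable: one at 187 and 15 at 272.

187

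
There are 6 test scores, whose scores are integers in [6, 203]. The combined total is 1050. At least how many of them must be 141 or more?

4

Each value short of 141 is at most 140, costing at least 203 − 140 = 63 against the maximum total of 1218.
We can afford to lose at most 1218 − 1050 = 168, so at most ⌊168/63⌋ = 2 fall short, and at least 4 are ≥ 141.
Exactly 4 works: 4 values at 203 and 2 at 140 total 1092; lower one of the high values by 42 (still ≥ 141) to hit 1050.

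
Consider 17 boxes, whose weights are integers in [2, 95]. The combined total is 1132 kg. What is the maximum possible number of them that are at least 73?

15

Suppose k of them are at least 73. Those contribute at least 73 each and the other 17 − k at least 2 each.
So the total is at least 73k + 2(17 − k) = 34 + 71k. This must be ≤ 1132, giving k ≤ 15.
k = 15 is achieved by 15 values at 73 and 2 at 2, total 1099; add 33 to one value (staying below 73) to reach 1132.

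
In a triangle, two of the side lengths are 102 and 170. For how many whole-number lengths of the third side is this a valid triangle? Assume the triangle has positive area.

The triangle inequality gives |102 − 170| < c < 102 + 170, i.e. 68 < c < 272.
So c can be any integer from 69 to 271: 203 values.

203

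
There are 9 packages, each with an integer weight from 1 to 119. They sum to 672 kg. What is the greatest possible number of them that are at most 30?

Each value at 30 or below falls at least 119 − 30 = 89 short of the ceiling 119.
The ceiling total is 9 × 119 = 1071, and we need 672, so at most ⌊(1071 − 672)/89⌋ = 4 can be that low.
k = 4 is achieved by 4 values at 30 and 5 at 119, total 715; lower one of the 119's by 43 (still > 30) to reach 672.

4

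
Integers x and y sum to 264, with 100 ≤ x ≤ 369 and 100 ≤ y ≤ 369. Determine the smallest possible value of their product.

Since x + y is fixed, pushing one of them to its bound minimizes the product.
The extreme feasible split is x = 100, y = 164, giving xy = 16400.

16400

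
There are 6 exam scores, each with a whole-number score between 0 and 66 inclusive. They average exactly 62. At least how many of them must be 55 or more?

The total is 6 × 62 = 372.
Each value short of 55 is at most 54, costing at least 66 − 54 = 12 against the maximum total of 396.
We can afford to lose at most 396 − 372 = 24, so at most ⌊24/12⌋ = 2 fall short, and at least 4 are ≥ 55.
Exactly 4 works: 4 values at 66 and 2 at 54 total 372.

4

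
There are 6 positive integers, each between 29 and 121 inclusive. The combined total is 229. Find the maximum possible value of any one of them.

84

To make one integer as large as possible, make the other 5 as small as possible.
The other 5 contribute at least 5 × 29 = 145, leaving at most 229 − 145 = 84.
Since 84 ≤ 121, this is achievable: one at 84 and 5 at 29.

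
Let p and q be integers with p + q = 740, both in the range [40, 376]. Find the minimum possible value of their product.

Since p + q is fixed, pushing one of them to its bound minimizes the product.
The extreme feasible split is p = 364, q = 376, giving pq = 136864.

136864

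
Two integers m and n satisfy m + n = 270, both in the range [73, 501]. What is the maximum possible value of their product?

mn = m(270 − m) is maximized when m is as near 270/2 as the bounds allow.
Taking m = 135 and n = 135 (both in [73, 501]) gives mn = 18225.

18225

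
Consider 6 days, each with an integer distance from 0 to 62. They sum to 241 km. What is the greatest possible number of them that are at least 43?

Suppose k of them are at least 43. Those contribute at least 43 each and the other 6 − k at least 0 each.
So the total is at least 43k + 0(6 − k) = 0 + 43k. This must be ≤ 241, giving k ≤ 5.
k = 5 is achieved by 5 values at 43 and 1 at 0, total 215; add 26 to one value (staying below 43) to reach 241.

5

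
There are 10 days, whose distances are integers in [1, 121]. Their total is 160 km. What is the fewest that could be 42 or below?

7

If only k of them are at most 42, the other 10 − k are at least 43, so the total is at least (10 − k)·43 + k·1.
This is ≤ 160, so (10 − k)·43 + 1k ≤ 160, which gives k ≥ 7.
Exactly 7 works: 7 values at 1 and 3 at 43 total 136; raise one of the low values by 24 (still ≤ 42) to hit 160.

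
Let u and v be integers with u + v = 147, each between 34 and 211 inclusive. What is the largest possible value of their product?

uv = u(147 − u) is maximized when u is as near 147/2 as the bounds allow.
Taking u = 73 and v = 74 (both in [34, 211]) gives uv = 5402.

5402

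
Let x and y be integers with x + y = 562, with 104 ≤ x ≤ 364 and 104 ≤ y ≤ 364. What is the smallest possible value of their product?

72072

xy = x(562 − x) is concave in x, so over [198, 364] it is minimized at an endpoint.
The extreme feasible split is x = 198, y = 364, giving xy = 72072.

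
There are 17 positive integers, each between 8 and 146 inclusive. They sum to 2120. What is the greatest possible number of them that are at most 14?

Suppose k of them are at most 14. Those contribute at most 14 each and the rest at most 146 each.
So the total is at most 14k + 146(17 − k) = 2482 − 132k. This must still be ≥ 2120, so k ≤ 2.
k = 2 is achieved by 2 values at 14 and 15 at 146, total 2218; lower one of the 146's by 98 (still > 14) to reach 2120.

2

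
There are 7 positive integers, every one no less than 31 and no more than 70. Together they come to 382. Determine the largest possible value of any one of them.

70

Maximizing one value means minimizing the remaining 6.
The other 6 contribute at least 6 × 31 = 186, leaving at most 382 − 186 = 196.
But each integer is capped at 70, so the maximum is 70.
Achievable: one at 70 and the other 6 totalling 312, which fits since 6 × 31 ≤ 312 ≤ 6 × 70.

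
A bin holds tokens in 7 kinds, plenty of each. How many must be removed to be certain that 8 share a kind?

50

In the worst case you draw 7 of each of the 7 kinds: 7 × 7 = 49.
One more forces 8 of some kind, so 49 + 1 = 50.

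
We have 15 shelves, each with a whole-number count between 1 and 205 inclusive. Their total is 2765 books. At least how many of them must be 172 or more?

6

If only k of them are at least 172, the other 15 − k are at most 171, so the total is at most k·205 + (15 − k)·171.
This must reach 2765, so k·205 + (15 − k)·171 ≥ 2765, giving k ≥ 6.
Exactly 6 works: 6 values at 205 and 9 at 171 total 2769; lower one of the high values by 4 (still ≥ 172) to hit 2765.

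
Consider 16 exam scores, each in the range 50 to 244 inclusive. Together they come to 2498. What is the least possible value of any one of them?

50

To make one score as small as possible, make the other 15 as large as possible.
The other 15 can take up 15 × 244 = 3660 ≥ 2498 − 50, so one score can sit at its floor of 50.
Achievable: one at 50 and the other 15 totalling 2448, which fits since 15 × 50 ≤ 2448 ≤ 15 × 244.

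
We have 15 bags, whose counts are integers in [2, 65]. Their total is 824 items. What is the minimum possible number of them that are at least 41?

Each value short of 41 is at most 40, costing at least 65 − 40 = 25 against the maximum total of 975.
We can afford to lose at most 975 − 824 = 151, so at most ⌊151/25⌋ = 6 fall short, and at least 9 are ≥ 41.
Exactly 9 works: 9 values at 65 and 6 at 40 total 825; lower one of the high values by 1 (still ≥ 41) to hit 824.

9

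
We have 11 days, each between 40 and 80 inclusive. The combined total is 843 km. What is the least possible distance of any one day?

43

Minimizing one value means maximizing the remaining 10.
The other 10 contribute at most 10 × 80 = 800, leaving at least 843 − 800 = 43.
Since 43 ≥ 40, this is achievable: one at 43 and 10 at 80.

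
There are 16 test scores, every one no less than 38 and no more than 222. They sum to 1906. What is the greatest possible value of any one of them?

222

Maximizing one value means minimizing the remaining 15.
The other 15 contribute at least 15 × 38 = 570, leaving at most 1906 − 570 = 1336.
But each score is capped at 222, so the maximum is 222.
Achievable: one at 222 and the other 15 totalling 1684, which fits since 15 × 38 ≤ 1684 ≤ 15 × 222.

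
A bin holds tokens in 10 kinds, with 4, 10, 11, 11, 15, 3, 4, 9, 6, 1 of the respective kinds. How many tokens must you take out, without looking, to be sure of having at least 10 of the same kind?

64

In the worst case you take as many as possible of each kind without reaching 10: 4 + 9 + 9 + 9 + 9 + 3 + 4 + 9 + 6 + 1 = 63.
The next one must give 10 of some kind, so 63 + 1 = 64.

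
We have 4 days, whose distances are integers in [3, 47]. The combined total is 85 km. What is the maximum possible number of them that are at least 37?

2

With k values at 37 or above and the rest at least 3, the sum is at least 12 + 34k.
Since the sum is 85, we need 34k ≤ 73, i.e. k ≤ 2.
k = 2 is achieved by 2 values at 37 and 2 at 3, total 80; add 5 to one value (staying below 37) to reach 85.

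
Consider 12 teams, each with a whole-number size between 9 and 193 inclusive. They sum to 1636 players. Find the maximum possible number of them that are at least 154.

Suppose k of them are at least 154. Those contribute at least 154 each and the other 12 − k at least 9 each.
So the total is at least 154k + 9(12 − k) = 108 + 145k. This must be ≤ 1636, giving k ≤ 10.
k = 10 is achieved by 10 values at 154 and 2 at 9, total 1558; add 78 to one value (staying below 154) to reach 1636.

10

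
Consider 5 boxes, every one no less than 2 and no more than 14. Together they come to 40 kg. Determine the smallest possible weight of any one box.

2

To make one box as small as possible, make the other 4 as large as possible.
The other 4 can take up 4 × 14 = 56 ≥ 40 − 2, so one box can sit at its floor of 2.
Achievable: one at 2 and the other 4 totalling 38, which fits since 4 × 2 ≤ 38 ≤ 4 × 14.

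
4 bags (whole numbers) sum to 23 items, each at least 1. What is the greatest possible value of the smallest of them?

If every one of the 4 were at least 6, the total would be at least 4 × 6 = 24 > 23.
Equality holds with 1 value of 5 and 3 values of 6.

5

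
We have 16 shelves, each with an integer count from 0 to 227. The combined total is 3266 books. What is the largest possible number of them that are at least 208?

15

With k values at 208 or above and the rest at least 0, the sum is at least 0 + 208k.
Since the sum is 3266, we need 208k ≤ 3266, i.e. k ≤ 15.
k = 15 is achieved by 15 values at 208 and 1 at 0, total 3120; add 146 to one value (staying below 208) to reach 3266.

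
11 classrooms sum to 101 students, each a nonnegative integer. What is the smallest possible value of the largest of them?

10

If every one of the 11 were at most 9, the total would be at most 11 × 9 = 99 < 101.
Equality holds with 2 values of 10 and 9 values of 9.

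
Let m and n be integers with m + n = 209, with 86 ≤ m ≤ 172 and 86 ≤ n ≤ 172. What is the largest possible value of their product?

10920

For a fixed sum, the product mn is largest when m and n are as close as possible.
Taking m = 104 and n = 105 (both in [86, 172]) gives mn = 10920.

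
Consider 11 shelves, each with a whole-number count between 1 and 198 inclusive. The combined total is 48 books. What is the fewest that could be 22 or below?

10

Let j be the number exceeding 22. Then the total is ≥ 23·j + 1·(11 − j) = 11 + 22j.
So 22j ≤ 37 and j ≤ 1; hence at least 11 − 1 = 10 are ≤ 22.
Exactly 10 works: 10 values at 1 and 1 at 23 total 33; raise one of the low values by 15 (still ≤ 22) to hit 48.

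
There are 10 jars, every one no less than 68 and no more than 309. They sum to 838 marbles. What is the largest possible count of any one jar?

226

Maximizing one value means minimizing the remaining 9.
The other 9 contribute at least 9 × 68 = 612, leaving at most 838 − 612 = 226.
Since 226 ≤ 309, this is achievable: one at 226 and 9 at 68.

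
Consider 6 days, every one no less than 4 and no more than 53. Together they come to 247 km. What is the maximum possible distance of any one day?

53

Maximizing one value means minimizing the remaining 5.
The other 5 contribute at least 5 × 4 = 20, leaving at most 247 − 20 = 227.
But each day is capped at 53, so the maximum is 53.
Achievable: one at 53 and the other 5 totalling 194, which fits since 5 × 4 ≤ 194 ≤ 5 × 53.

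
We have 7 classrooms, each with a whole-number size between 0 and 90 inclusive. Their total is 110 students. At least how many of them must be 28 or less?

4

Each value above 28 is at least 29, contributing at least 29 − 0 = 29 above the floor 0.
The sum exceeds the floor total 0 by 110, so at most ⌊110/29⌋ = 3 exceed 28, and at least 4 are ≤ 28.
Exactly 4 works: 4 values at 0 and 3 at 29 total 87; raise one of the low values by 23 (still ≤ 28) to hit 110.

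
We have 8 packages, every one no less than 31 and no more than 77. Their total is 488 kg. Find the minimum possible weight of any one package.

To make one package as small as possible, make the other 7 as large as possible.
The other 7 can take up 7 × 77 = 539 ≥ 488 − 31, so one package can sit at its floor of 31.
Achievable: one at 31 and the other 7 totalling 457, which fits since 7 × 31 ≤ 457 ≤ 7 × 77.

31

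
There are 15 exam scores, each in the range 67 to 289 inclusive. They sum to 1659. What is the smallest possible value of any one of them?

67

Minimizing one value means maximizing the remaining 14.
The other 14 can take up 14 × 289 = 4046 ≥ 1659 − 67, so one score can sit at its floor of 67.
Achievable: one at 67 and the other 14 totalling 1592, which fits since 14 × 67 ≤ 1592 ≤ 14 × 289.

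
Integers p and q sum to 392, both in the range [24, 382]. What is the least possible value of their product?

pq = p(392 − p) is concave in p, so over [24, 368] it is minimized at an endpoint.
At the endpoint p = 24, q = 392 − 24 = 368, so pq = 24 × 368 = 8832.

8832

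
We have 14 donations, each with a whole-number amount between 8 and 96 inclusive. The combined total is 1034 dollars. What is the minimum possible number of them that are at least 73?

2

Each value short of 73 is at most 72, costing at least 96 − 72 = 24 against the maximum total of 1344.
We can afford to lose at most 1344 − 1034 = 310, so at most ⌊310/24⌋ = 12 fall short, and at least 2 are ≥ 73.
Exactly 2 works: 2 values at 96 and 12 at 72 total 1056; lower one of the high values by 22 (still ≥ 73) to hit 1034.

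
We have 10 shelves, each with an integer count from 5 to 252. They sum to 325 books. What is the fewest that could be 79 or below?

If only k of them are at most 79, the other 10 − k are at least 80, so the total is at least (10 − k)·80 + k·5.
This is ≤ 325, so (10 − k)·80 + 5k ≤ 325, which gives k ≥ 7.
Exactly 7 works: 7 values at 5 and 3 at 80 total 275; raise one of the low values by 50 (still ≤ 79) to hit 325.

7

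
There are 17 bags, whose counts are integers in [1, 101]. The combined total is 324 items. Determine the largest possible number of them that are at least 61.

5

With k values at 61 or above and the rest at least 1, the sum is at least 17 + 60k.
Since the sum is 324, we need 60k ≤ 307, i.e. k ≤ 5.
k = 5 is achieved by 5 values at 61 and 12 at 1, total 317; add 7 to one value (staying below 61) to reach 324.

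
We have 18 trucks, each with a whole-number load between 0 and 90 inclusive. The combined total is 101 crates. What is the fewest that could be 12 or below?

If only k of them are at most 12, the other 18 − k are at least 13, so the total is at least (18 − k)·13 + k·0.
This is ≤ 101, so (18 − k)·13 + 0k ≤ 101, which gives k ≥ 11.
Exactly 11 works: 11 values at 0 and 7 at 13 total 91; raise one of the low values by 10 (still ≤ 12) to hit 101.

11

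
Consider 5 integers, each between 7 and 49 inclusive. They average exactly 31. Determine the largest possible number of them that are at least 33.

4

The total is 5 × 31 = 155.
Suppose k of them are at least 33. Those contribute at least 33 each and the other 5 − k at least 7 each.
So the total is at least 33k + 7(5 − k) = 35 + 26k. This must be ≤ 155, giving k ≤ 4.
k = 4 is achieved by 4 values at 33 and 1 at 7, total 139; add 16 to one value (staying below 33) to reach 155.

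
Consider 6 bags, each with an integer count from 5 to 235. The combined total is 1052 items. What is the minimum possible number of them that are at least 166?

1

If only k of them are at least 166, the other 6 − k are at most 165, so the total is at most k·235 + (6 − k)·165.
This must reach 1052, so k·235 + (6 − k)·165 ≥ 1052, giving k ≥ 1.
Exactly 1 works: 1 value at 235 and 5 at 165 total 1060; lower one of the high values by 8 (still ≥ 166) to hit 1052.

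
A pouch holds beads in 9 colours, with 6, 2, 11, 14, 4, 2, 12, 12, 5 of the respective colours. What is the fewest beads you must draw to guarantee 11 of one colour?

60

In the worst case you take as many as possible of each colour without reaching 11: 6 + 2 + 10 + 10 + 4 + 2 + 10 + 10 + 5 = 59.
The next one must give 11 of some colour, so 59 + 1 = 60.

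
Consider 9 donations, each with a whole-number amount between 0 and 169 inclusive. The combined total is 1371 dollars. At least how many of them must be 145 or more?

Suppose at most 9 − j of them reach 145; then j values are ≤ 144 and the rest ≤ 169.
The total is then ≤ 144·j + 169·(9 − j) = 1521 − 25j. For this to be ≥ 1371 we need j ≤ 6, so at least 9 − 6 = 3 must reach 145.
Exactly 3 works: 3 values at 169 and 6 at 144 total 1371.

3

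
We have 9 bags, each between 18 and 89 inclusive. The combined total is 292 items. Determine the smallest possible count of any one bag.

18

To make one bag as small as possible, make the other 8 as large as possible.
The other 8 can take up 8 × 89 = 712 ≥ 292 − 18, so one bag can sit at its floor of 18.
Achievable: one at 18 and the other 8 totalling 274, which fits since 8 × 18 ≤ 274 ≤ 8 × 89.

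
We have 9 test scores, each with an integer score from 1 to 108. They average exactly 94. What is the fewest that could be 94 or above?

The total is 9 × 94 = 846.
Suppose at most 9 − j of them reach 94; then j values are ≤ 93 and the rest ≤ 108.
The total is then ≤ 93·j + 108·(9 − j) = 972 − 15j. For this to be ≥ 846 we need j ≤ 8, so at least 9 − 8 = 1 must reach 94.
Exactly 1 works: 1 value at 108 and 8 at 93 total 852; lower one of the high values by 6 (still ≥ 94) to hit 846.

1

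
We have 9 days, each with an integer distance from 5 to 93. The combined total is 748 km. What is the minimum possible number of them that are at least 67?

If only k of them are at least 67, the other 9 − k are at most 66, so the total is at most k·93 + (9 − k)·66.
This must reach 748, so k·93 + (9 − k)·66 ≥ 748, giving k ≥ 6.
Exactly 6 works: 6 values at 93 and 3 at 66 total 756; lower one of the high values by 8 (still ≥ 67) to hit 748.

6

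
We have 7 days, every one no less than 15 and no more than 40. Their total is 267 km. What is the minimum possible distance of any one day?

27

Minimizing one value means maximizing the remaining 6.
The other 6 contribute at most 6 × 40 = 240, leaving at least 267 − 240 = 27.
Since 27 ≥ 15, this is achievable: one at 27 and 6 at 40.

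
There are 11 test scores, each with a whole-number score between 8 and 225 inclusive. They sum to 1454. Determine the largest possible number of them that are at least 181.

7

Suppose k of them are at least 181. Those contribute at least 181 each and the other 11 − k at least 8 each.
So the total is at least 181k + 8(11 − k) = 88 + 173k. This must be ≤ 1454, giving k ≤ 7.
k = 7 is achieved by 7 values at 181 and 4 at 8, total 1299; add 155 to one value (staying below 181) to reach 1454.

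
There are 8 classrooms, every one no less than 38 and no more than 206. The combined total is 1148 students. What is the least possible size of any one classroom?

38

Minimizing one value means maximizing the remaining 7.
The other 7 can take up 7 × 206 = 1442 ≥ 1148 − 38, so one classroom can sit at its floor of 38.
Achievable: one at 38 and the other 7 totalling 1110, which fits since 7 × 38 ≤ 1110 ≤ 7 × 206.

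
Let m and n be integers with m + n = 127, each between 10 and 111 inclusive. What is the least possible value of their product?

Since m + n is fixed, pushing one of them to its bound minimizes the product.
At the endpoint m = 16, n = 127 − 16 = 111, so mn = 16 × 111 = 1776.

1776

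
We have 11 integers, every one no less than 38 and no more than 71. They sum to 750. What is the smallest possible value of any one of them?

To make one integer as small as possible, make the other 10 as large as possible.
The other 10 contribute at most 10 × 71 = 710, leaving at least 750 − 710 = 40.
Since 40 ≥ 38, this is achievable: one at 40 and 10 at 71.

40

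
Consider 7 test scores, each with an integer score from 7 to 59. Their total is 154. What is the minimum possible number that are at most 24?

2

Let j be the number exceeding 24. Then the total is ≥ 25·j + 7·(7 − j) = 49 + 18j.
So 18j ≤ 105 and j ≤ 5; hence at least 7 − 5 = 2 are ≤ 24.
Exactly 2 works: 2 values at 7 and 5 at 25 total 139; raise one of the low values by 15 (still ≤ 24) to hit 154.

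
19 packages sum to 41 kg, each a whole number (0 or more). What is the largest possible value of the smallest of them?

2

If every one of the 19 were at least 3, the total would be at least 19 × 3 = 57 > 41.
Achievable: 16 of them at 2 and 3 at 3 total 41.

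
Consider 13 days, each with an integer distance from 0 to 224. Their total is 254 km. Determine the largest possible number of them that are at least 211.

If k of the values are ≥ 211, the total is ≥ 211k + 0(13 − k).
Setting 211k + 0(13 − k) ≤ 254 gives 211k ≤ 254, so k ≤ 1.
k = 1 is achieved by 1 value at 211 and 12 at 0, total 211; add 43 to one value (staying below 211) to reach 254.

1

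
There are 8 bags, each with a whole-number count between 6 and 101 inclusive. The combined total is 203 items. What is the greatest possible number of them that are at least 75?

If k of the values are ≥ 75, the total is ≥ 75k + 6(8 − k).
Setting 75k + 6(8 − k) ≤ 203 gives 69k ≤ 155, so k ≤ 2.
k = 2 is achieved by 2 values at 75 and 6 at 6, total 186; add 17 to one value (staying below 75) to reach 203.

2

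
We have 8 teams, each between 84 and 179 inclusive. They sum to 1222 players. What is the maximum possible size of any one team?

To make one team as large as possible, make the other 7 as small as possible.
The other 7 contribute at least 7 × 84 = 588, leaving at most 1222 − 588 = 634.
But each team is capped at 179, so the maximum is 179.
Achievable: one at 179 and the other 7 totalling 1043, which fits since 7 × 84 ≤ 1043 ≤ 7 × 179.

179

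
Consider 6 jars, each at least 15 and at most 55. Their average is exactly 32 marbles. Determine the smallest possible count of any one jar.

15

To make one jar as small as possible, make the other 5 as large as possible.
The total is 6 × 32 = 192.
The other 5 can take up 5 × 55 = 275 ≥ 192 − 15, so one jar can sit at its floor of 15.
Achievable: one at 15 and the other 5 totalling 177, which fits since 5 × 15 ≤ 177 ≤ 5 × 55.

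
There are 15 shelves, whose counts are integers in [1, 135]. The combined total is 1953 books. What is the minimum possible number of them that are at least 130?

3

Each value short of 130 is at most 129, costing at least 135 − 129 = 6 against the maximum total of 2025.
We can afford to lose at most 2025 − 1953 = 72, so at most ⌊72/6⌋ = 12 fall short, and at least 3 are ≥ 130.
Exactly 3 works: 3 values at 135 and 12 at 129 total 1953.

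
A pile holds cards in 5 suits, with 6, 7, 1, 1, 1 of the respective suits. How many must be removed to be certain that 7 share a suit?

In the worst case you take as many as possible of each suit without reaching 7: 6 + 6 + 1 + 1 + 1 = 15.
The next one must give 7 of some suit, so 15 + 1 = 16.

16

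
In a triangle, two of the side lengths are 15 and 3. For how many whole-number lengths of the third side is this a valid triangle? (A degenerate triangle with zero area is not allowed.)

The triangle inequality gives |15 − 3| < c < 15 + 3, i.e. 12 < c < 18.
So c can be any integer from 13 to 17: 5 values.

5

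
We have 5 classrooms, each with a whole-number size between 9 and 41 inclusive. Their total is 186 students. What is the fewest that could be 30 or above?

Each value short of 30 is at most 29, costing at least 41 − 29 = 12 against the maximum total of 205.
We can afford to lose at most 205 − 186 = 19, so at most ⌊19/12⌋ = 1 fall short, and at least 4 are ≥ 30.
Exactly 4 works: 4 values at 41 and 1 at 29 total 193; lower one of the high values by 7 (still ≥ 30) to hit 186.

4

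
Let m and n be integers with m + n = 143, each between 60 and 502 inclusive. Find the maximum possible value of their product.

5112

For a fixed sum, the product mn is largest when m and n are as close as possible.
Taking m = 71 and n = 72 (both in [60, 502]) gives mn = 5112.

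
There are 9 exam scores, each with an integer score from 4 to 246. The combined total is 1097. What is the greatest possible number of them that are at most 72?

Each value at 72 or below falls at least 246 − 72 = 174 short of the ceiling 246.
The ceiling total is 9 × 246 = 2214, and we need 1097, so at most ⌊(2214 − 1097)/174⌋ = 6 can be that low.
k = 6 is achieved by 6 values at 72 and 3 at 246, total 1170; lower one of the 246's by 73 (still > 72) to reach 1097.

6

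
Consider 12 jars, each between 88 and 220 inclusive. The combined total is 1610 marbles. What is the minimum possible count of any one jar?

To make one jar as small as possible, make the other 11 as large as possible.
The other 11 can take up 11 × 220 = 2420 ≥ 1610 − 88, so one jar can sit at its floor of 88.
Achievable: one at 88 and the other 11 totalling 1522, which fits since 11 × 88 ≤ 1522 ≤ 11 × 220.

88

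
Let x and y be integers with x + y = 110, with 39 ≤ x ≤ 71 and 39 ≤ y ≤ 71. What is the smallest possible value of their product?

xy = x(110 − x) is concave in x, so over [39, 71] it is minimized at an endpoint.
The extreme feasible split is x = 39, y = 71, giving xy = 2769.

2769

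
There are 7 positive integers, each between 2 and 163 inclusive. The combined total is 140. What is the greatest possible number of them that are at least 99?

1

Suppose k of them are at least 99. Those contribute at least 99 each and the other 7 − k at least 2 each.
So the total is at least 99k + 2(7 − k) = 14 + 97k. This must be ≤ 140, giving k ≤ 1.
k = 1 is achieved by 1 value at 99 and 6 at 2, total 111; add 29 to one value (staying below 99) to reach 140.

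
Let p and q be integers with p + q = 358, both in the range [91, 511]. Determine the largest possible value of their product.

32041

With p + q fixed, pq peaks when the two are closest together.
Taking p = 179 and q = 179 (both in [91, 511]) gives pq = 32041.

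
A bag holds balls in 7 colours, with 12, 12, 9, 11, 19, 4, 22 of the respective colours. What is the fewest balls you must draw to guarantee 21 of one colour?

In the worst case you take as many as possible of each colour without reaching 21: 12 + 12 + 9 + 11 + 19 + 4 + 20 = 87.
The next one must give 21 of some colour, so 87 + 1 = 88.

88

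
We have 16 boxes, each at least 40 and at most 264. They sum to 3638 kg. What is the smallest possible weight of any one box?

40

To make one box as small as possible, make the other 15 as large as possible.
The other 15 can take up 15 × 264 = 3960 ≥ 3638 − 40, so one box can sit at its floor of 40.
Achievable: one at 40 and the other 15 totalling 3598, which fits since 15 × 40 ≤ 3598 ≤ 15 × 264.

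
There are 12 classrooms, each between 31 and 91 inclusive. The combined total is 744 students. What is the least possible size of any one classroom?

31

To make one classroom as small as possible, make the other 11 as large as possible.
The other 11 can take up 11 × 91 = 1001 ≥ 744 − 31, so one classroom can sit at its floor of 31.
Achievable: one at 31 and the other 11 totalling 713, which fits since 11 × 31 ≤ 713 ≤ 11 × 91.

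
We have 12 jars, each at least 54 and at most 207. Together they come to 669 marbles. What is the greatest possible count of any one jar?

Maximizing one value means minimizing the remaining 11.
The other 11 contribute at least 11 × 54 = 594, leaving at most 669 − 594 = 75.
Since 75 ≤ 207, this is achievable: one at 75 and 11 at 54.

75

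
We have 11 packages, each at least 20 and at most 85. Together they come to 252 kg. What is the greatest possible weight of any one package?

To make one package as large as possible, make the other 10 as small as possible.
The other 10 contribute at least 10 × 20 = 200, leaving at most 252 − 200 = 52.
Since 52 ≤ 85, this is achievable: one at 52 and 10 at 20.

52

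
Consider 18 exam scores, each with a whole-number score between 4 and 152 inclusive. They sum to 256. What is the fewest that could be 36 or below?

If only k of them are at most 36, the other 18 − k are at least 37, so the total is at least (18 − k)·37 + k·4.
This is ≤ 256, so (18 − k)·37 + 4k ≤ 256, which gives k ≥ 13.
Exactly 13 works: 13 values at 4 and 5 at 37 total 237; raise one of the low values by 19 (still ≤ 36) to hit 256.

13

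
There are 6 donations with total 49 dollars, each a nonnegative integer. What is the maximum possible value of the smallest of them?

The average is 49/6 < 9, so some value is ≤ 8.
Achievable: 5 of them at 8 and 1 at 9 total 49.

8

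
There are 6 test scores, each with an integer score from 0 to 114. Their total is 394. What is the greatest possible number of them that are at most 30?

3

Each value at 30 or below falls at least 114 − 30 = 84 short of the ceiling 114.
The ceiling total is 6 × 114 = 684, and we need 394, so at most ⌊(684 − 394)/84⌋ = 3 can be that low.
k = 3 is achieved by 3 values at 30 and 3 at 114, total 432; lower one of the 114's by 38 (still > 30) to reach 394.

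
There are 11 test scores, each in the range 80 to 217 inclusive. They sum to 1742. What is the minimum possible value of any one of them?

80

Minimizing one value means maximizing the remaining 10.
The other 10 can take up 10 × 217 = 2170 ≥ 1742 − 80, so one score can sit at its floor of 80.
Achievable: one at 80 and the other 10 totalling 1662, which fits since 10 × 80 ≤ 1662 ≤ 10 × 217.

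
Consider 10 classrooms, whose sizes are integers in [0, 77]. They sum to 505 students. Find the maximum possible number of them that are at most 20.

Suppose k of them are at most 20. Those contribute at most 20 each and the rest at most 77 each.
So the total is at most 20k + 77(10 − k) = 770 − 57k. This must still be ≥ 505, so k ≤ 4.
k = 4 is achieved by 4 values at 20 and 6 at 77, total 542; lower one of the 77's by 37 (still > 20) to reach 505.

4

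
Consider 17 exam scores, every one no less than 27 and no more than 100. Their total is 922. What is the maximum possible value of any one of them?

100

To make one score as large as possible, make the other 16 as small as possible.
The other 16 contribute at least 16 × 27 = 432, leaving at most 922 − 432 = 490.
But each score is capped at 100, so the maximum is 100.
Achievable: one at 100 and the other 16 totalling 822, which fits since 16 × 27 ≤ 822 ≤ 16 × 100.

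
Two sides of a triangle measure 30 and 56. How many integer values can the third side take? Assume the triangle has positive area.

59

The triangle inequality gives |30 − 56| < c < 30 + 56, i.e. 26 < c < 86.
So c can be any integer from 27 to 85: 59 values.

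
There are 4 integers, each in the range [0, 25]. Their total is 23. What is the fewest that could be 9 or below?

2

If only k of them are at most 9, the other 4 − k are at least 10, so the total is at least (4 − k)·10 + k·0.
This is ≤ 23, so (4 − k)·10 + 0k ≤ 23, which gives k ≥ 2.
Exactly 2 works: 2 values at 0 and 2 at 10 total 20; raise one of the low values by 3 (still ≤ 9) to hit 23.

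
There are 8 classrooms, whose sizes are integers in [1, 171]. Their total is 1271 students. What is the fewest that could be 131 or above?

6

Suppose at most 8 − j of them reach 131; then j values are ≤ 130 and the rest ≤ 171.
The total is then ≤ 130·j + 171·(8 − j) = 1368 − 41j. For this to be ≥ 1271 we need j ≤ 2, so at least 8 − 2 = 6 must reach 131.
Exactly 6 works: 6 values at 171 and 2 at 130 total 1286; lower one of the high values by 15 (still ≥ 131) to hit 1271.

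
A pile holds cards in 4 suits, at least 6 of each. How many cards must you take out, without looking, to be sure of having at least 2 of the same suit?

5

In the worst case you draw 1 of each of the 4 suits: 4 × 1 = 4.
One more forces 2 of some suit, so 4 + 1 = 5.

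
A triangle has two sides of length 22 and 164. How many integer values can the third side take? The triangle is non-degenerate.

43

The triangle inequality gives |22 − 164| < c < 22 + 164, i.e. 142 < c < 186.
So c can be any integer from 143 to 185: 43 values.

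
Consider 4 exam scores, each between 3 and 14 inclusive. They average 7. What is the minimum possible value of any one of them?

3

Minimizing one value means maximizing the remaining 3.
The total is 4 × 7 = 28.
The other 3 can take up 3 × 14 = 42 ≥ 28 − 3, so one score can sit at its floor of 3.
Achievable: one at 3 and the other 3 totalling 25, which fits since 3 × 3 ≤ 25 ≤ 3 × 14.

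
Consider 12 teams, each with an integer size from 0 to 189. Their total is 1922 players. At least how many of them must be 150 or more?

If only k of them are at least 150, the other 12 − k are at most 149, so the total is at most k·189 + (12 − k)·149.
This must reach 1922, so k·189 + (12 − k)·149 ≥ 1922, giving k ≥ 4.
Exactly 4 works: 4 values at 189 and 8 at 149 total 1948; lower one of the high values by 26 (still ≥ 150) to hit 1922.

4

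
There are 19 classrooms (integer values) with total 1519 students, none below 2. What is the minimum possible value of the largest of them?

Some value must be at least ⌈1519/19⌉ = 80, since 19 × 79 = 1501 < 1519.
Achievable: 18 of them at 80 and 1 at 79 total 1519.

80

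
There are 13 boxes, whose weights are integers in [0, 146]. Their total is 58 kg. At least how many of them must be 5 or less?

4

Let j be the number exceeding 5. Then the total is ≥ 6·j + 0·(13 − j) = 0 + 6j.
So 6j ≤ 58 and j ≤ 9; hence at least 13 − 9 = 4 are ≤ 5.
Exactly 4 works: 4 values at 0 and 9 at 6 total 54; raise one of the low values by 4 (still ≤ 5) to hit 58.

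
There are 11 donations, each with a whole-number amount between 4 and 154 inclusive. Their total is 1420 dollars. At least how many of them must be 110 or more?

5

Suppose at most 11 − j of them reach 110; then j values are ≤ 109 and the rest ≤ 154.
The total is then ≤ 109·j + 154·(11 − j) = 1694 − 45j. For this to be ≥ 1420 we need j ≤ 6, so at least 11 − 6 = 5 must reach 110.
Exactly 5 works: 5 values at 154 and 6 at 109 total 1424; lower one of the high values by 4 (still ≥ 110) to hit 1420.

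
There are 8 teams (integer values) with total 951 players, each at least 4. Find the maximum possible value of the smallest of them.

If every one of the 8 were at least 119, the total would be at least 8 × 119 = 952 > 951.
Taking 1 copy of 118 and 7 copies of 119 gives exactly 951, so 118 is attained.

118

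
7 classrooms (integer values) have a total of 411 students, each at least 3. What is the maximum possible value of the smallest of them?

58

If every one of the 7 were at least 59, the total would be at least 7 × 59 = 413 > 411.
Taking 2 copies of 58 and 5 copies of 59 gives exactly 411, so 58 is attained.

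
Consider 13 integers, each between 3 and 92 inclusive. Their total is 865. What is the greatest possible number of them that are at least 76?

Suppose k of them are at least 76. Those contribute at least 76 each and the other 13 − k at least 3 each.
So the total is at least 76k + 3(13 − k) = 39 + 73k. This must be ≤ 865, giving k ≤ 11.
k = 11 is achieved by 11 values at 76 and 2 at 3, total 842; add 23 to one value (staying below 76) to reach 865.

11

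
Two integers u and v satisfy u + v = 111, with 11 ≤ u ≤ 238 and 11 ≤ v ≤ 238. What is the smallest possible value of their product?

1100

Since u + v is fixed, pushing one of them to its bound minimizes the product.
The extreme feasible split is u = 11, v = 100, giving uv = 1100.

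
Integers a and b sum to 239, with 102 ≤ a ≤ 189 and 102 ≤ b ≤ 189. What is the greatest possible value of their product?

14280

For a fixed sum, the product ab is largest when a and b are as close as possible.
Taking a = 119 and b = 120 (both in [102, 189]) gives ab = 14280.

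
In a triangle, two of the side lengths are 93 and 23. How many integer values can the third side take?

45

The triangle inequality gives |93 − 23| < c < 93 + 23, i.e. 70 < c < 116.
So c can be any integer from 71 to 115: 45 values.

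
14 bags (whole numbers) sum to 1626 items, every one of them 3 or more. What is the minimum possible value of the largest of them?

Some value must be at least ⌈1626/14⌉ = 117, since 14 × 116 = 1624 < 1626.
Taking 12 copies of 116 and 2 copies of 117 gives exactly 1626, so 117 is attained.

117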